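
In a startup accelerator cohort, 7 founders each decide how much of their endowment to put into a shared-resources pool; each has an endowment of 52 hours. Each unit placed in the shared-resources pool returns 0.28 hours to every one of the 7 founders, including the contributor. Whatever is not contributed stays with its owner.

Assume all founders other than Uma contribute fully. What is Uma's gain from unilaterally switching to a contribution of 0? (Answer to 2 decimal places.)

Switching from a contribution of 52 to 0 lets Uma keep an extra 52 hours, but lowers the shared-resources pool by 52, which costs Uma their own share of that drop: 0.28 × 52 = 14.56.
Net gain = 52 − 14.56 = 37.44. The private return per contributed unit (0.28) is below 1, so free-riding is indeed the best response regardless of what the others do.

37.44 hours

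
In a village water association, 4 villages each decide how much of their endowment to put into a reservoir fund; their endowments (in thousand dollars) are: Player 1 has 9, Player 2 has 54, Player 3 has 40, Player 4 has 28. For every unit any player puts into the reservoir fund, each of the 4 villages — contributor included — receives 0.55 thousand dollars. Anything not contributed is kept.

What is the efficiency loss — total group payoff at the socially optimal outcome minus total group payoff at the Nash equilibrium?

157.20 thousand dollars

The private return per contributed unit is 0.55 < 1 for everyone, so the Nash equilibrium is zero contribution and the group total is Σ E_j = 9 + 54 + 40 + 28 = 131.
Each contributed unit returns 2.200 to the group, so the social optimum is full contribution by everyone: group total = 2.200 × 131 = 288.20.
Efficiency loss = (2.200 − 1) × 131 = 157.20.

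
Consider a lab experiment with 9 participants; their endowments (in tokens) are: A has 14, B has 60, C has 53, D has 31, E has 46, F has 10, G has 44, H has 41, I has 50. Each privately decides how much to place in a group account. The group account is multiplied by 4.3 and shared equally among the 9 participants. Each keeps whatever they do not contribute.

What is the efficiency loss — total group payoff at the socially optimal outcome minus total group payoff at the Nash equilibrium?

1151.70 tokens

The private return per contributed unit is 4.3/9 = 0.4778 < 1 for every player regardless of endowment, so the Nash equilibrium is zero contribution and the group total is Σ E_j = 14 + 60 + 53 + 31 + 46 + 10 + 44 + 41 + 50 = 349.
Each contributed unit returns 4.300 to the group, so the social optimum is full contribution by everyone: group total = 4.300 × 349 = 1500.70.
Efficiency loss = (4.300 − 1) × 349 = 1151.70.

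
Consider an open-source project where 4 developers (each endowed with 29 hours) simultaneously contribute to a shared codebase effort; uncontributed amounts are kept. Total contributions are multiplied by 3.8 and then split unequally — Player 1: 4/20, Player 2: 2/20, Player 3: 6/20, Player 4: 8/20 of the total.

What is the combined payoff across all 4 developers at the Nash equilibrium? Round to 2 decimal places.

A player with share s gets back 3.8·s per unit contributed, so full contribution is dominant for anyone with s > 1/3.8 = 0.2632 and zero contribution is dominant for anyone below.
Player 3 and Player 4 clear that bar, contributing 29 each; the remaining 2 contribute 0. Total contributed: 58.
The shared codebase effort pays out 3.8 × 58 = 220.40 in total (split across the unequal shares, but the aggregate is all that matters for the group sum).
The 2 free-riders keep 29 each, adding 58. Group total = 58 + 220.40 = 278.40.

278.40 hours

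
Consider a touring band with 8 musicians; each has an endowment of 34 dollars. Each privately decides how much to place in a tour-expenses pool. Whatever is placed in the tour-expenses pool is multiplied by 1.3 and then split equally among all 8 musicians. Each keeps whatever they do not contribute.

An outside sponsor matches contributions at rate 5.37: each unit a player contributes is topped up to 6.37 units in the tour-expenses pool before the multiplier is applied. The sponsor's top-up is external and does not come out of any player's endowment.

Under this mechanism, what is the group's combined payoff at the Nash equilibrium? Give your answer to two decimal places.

2252.43 dollars

Under the mechanism each unit contributed yields 1.3 × 6.37 / 8 = 1.0351 back to its contributor per unit of net cost, which exceeds 1, making full contribution the dominant choice for everyone.
So the Nash equilibrium is full contribution by all 8; the group earns 1.3 × 6.37 × 272 = 2252.43.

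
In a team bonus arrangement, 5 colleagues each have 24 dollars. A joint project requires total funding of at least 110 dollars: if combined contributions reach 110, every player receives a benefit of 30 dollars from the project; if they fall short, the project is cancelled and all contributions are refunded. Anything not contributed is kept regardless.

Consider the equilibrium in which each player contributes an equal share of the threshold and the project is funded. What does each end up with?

32 dollars

Equal share of the threshold: 110/5 = 22.
At this profile no one gains by cutting their contribution: any cut drops the total below 110, the project is cancelled, contributions are refunded, and the deviator ends with 24, which is less than 24 − 22 + 30 = 32. Contributing more than 22 just wastes the excess. So contributing exactly 22 is a best response.
Each player's payoff: 24 − 22 + 30 = 32.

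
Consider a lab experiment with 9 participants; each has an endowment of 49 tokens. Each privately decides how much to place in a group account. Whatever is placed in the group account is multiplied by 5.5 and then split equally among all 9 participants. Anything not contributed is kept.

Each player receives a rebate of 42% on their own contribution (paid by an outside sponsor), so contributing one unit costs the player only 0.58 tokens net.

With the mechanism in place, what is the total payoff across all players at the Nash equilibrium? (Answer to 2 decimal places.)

2610.72 tokens

Under the mechanism each unit contributed yields (5.5/9) / 0.58 = 1.0536 back to its contributor per unit of net cost, which exceeds 1, making full contribution the dominant choice for everyone.
So the Nash equilibrium is full contribution by all 9; the group earns 9 × (49 × 0.42 + 5.5 × 49) = 2610.72.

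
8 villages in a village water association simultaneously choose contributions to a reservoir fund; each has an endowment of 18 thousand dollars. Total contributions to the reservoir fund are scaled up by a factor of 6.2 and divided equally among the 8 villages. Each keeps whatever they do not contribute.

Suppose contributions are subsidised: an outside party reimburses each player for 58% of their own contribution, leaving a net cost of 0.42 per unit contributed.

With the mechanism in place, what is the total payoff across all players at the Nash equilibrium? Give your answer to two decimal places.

976.32 thousand dollars

Under the mechanism each unit contributed yields (6.2/8) / 0.42 = 1.8452 back to its contributor per unit of net cost, which exceeds 1, making full contribution the dominant choice for everyone.
At the Nash equilibrium everyone contributes 18. Group total payoff = 8 × (18 × 0.58 + 6.2 × 18) = 976.32.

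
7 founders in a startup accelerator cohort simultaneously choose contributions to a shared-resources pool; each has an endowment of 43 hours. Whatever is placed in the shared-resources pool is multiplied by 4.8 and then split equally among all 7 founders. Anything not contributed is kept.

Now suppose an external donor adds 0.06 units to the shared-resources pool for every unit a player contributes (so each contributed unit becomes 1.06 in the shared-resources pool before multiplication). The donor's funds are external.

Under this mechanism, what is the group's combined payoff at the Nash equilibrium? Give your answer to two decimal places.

301.00 hours

The effective private return is 4.8 × 1.06 / 7 = 0.7269, which is still under 1, so the mechanism doesn't change anyone's dominant strategy: zero contribution.
At the Nash equilibrium no one contributes; group total payoff = 7 × 43 = 301.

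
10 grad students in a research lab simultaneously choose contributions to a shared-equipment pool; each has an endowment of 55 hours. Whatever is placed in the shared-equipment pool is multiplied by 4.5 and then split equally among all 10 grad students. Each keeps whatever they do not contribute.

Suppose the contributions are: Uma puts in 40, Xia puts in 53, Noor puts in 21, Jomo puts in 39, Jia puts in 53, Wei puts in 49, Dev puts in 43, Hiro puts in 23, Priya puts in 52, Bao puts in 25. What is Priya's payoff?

182.10 hours

Total contributed: 40 + 53 + 21 + 39 + 53 + 49 + 43 + 23 + 52 + 25 = 398.
Each receives 4.5 × 398 / 10 = 179.10 from the shared-equipment pool.
Priya keeps 55 − 52 = 3, so Priya's payoff is 3 + 179.10 = 182.10.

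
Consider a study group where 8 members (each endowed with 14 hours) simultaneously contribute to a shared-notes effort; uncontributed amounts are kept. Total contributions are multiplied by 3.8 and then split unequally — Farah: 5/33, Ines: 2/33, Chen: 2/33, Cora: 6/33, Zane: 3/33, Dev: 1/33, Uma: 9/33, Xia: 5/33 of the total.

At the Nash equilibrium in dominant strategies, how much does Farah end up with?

For player j, contributing a unit is worthwhile iff 3.8 × (j's share) ≥ 1, i.e. iff j's share is at least 0.2632.
Uma alone (share 9/33) is above the threshold, contributing 14; the remaining 7 contribute 0. Total contributed: 14.
Farah keeps 14 and receives 3.8 × 14 × 5/33 = 8.06 from the shared-notes effort, for a payoff of 22.06.

22.06 hours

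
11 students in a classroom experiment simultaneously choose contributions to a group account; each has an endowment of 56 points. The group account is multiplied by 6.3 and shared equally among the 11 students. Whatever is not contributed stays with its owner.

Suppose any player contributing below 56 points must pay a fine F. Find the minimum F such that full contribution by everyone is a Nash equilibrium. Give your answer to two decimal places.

23.93 points

Given the others contribute fully, the best deviation is to contribute 0 (any partial contribution still incurs the fine and gives up units whose private return 0.5727 is below 1).
Deviating from 56 to 0 saves 56 points but forfeits the deviator's share of the drop in the group account: 6.3/11 × 56 = 32.07.
So the deviation gain is 56 − 32.07 = 23.93, and the fine must be at least 23.93 points to wipe it out.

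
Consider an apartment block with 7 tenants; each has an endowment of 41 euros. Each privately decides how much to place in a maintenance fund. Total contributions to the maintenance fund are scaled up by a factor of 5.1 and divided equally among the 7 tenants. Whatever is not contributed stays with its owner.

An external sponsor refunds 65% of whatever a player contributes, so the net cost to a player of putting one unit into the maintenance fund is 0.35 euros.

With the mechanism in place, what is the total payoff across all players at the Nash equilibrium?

With the mechanism, a contributed unit returns (5.1/7) / 0.35 = 2.0816 per unit of net cost to the contributor — now above 1 — so contributing fully is weakly dominant for every player.
So the Nash equilibrium is full contribution by all 7; the group earns 7 × (41 × 0.65 + 5.1 × 41) = 1650.25.

1650.25 euros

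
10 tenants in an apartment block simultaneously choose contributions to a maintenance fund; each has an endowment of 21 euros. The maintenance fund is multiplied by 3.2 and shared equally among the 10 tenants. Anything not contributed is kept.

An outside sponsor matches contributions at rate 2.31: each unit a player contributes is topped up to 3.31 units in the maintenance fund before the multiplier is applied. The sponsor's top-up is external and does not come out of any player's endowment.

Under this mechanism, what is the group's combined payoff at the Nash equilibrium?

2224.32 euros

With the mechanism, a contributed unit returns 3.2 × 3.31 / 10 = 1.0592 per unit of net cost to the contributor — now above 1 — so contributing fully is weakly dominant for every player.
So the Nash equilibrium is full contribution by all 10; the group earns 3.2 × 3.31 × 210 = 2224.32.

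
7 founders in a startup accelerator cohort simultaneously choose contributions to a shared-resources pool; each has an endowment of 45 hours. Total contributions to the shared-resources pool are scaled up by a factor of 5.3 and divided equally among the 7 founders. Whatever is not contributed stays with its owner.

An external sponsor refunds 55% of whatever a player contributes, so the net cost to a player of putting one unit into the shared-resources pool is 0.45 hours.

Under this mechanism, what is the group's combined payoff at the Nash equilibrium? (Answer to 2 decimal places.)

1842.75 hours

With the mechanism, a contributed unit returns (5.3/7) / 0.45 = 1.6825 per unit of net cost to the contributor — now above 1 — so contributing fully is weakly dominant for every player.
So the Nash equilibrium is full contribution by all 7; the group earns 7 × (45 × 0.55 + 5.3 × 45) = 1842.75.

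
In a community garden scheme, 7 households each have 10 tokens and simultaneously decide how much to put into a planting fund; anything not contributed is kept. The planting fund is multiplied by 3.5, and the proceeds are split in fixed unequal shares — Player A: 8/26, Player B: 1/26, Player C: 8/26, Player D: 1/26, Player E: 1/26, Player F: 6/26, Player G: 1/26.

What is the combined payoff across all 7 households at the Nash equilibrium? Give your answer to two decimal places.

120.00 tokens

For player j, contributing a unit is worthwhile iff 3.5 × (j's share) ≥ 1, i.e. iff j's share is at least 0.2857.
The shares above 0.2857 belong to Player A and Player C, contributing 10 each; the remaining 5 contribute 0. Total contributed: 20.
The planting fund pays out 3.5 × 20 = 70.00 in total (split across the unequal shares, but the aggregate is all that matters for the group sum).
The 5 free-riders keep 10 each, adding 50. Group total = 50 + 70.00 = 120.00.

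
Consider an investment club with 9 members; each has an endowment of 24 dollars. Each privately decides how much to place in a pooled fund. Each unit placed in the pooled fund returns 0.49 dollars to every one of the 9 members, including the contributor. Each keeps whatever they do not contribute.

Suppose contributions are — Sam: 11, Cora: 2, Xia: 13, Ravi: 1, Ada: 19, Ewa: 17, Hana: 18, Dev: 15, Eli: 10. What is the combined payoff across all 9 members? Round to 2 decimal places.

577.46 dollars

Total contributed: 11 + 2 + 13 + 1 + 19 + 17 + 18 + 15 + 10 = 106; total kept: 9 × 24 − 106 = 110.
The pooled fund pays out 0.49 × 9 × 106 = 467.46 in aggregate.
Group total = 110 + 467.46 = 577.46.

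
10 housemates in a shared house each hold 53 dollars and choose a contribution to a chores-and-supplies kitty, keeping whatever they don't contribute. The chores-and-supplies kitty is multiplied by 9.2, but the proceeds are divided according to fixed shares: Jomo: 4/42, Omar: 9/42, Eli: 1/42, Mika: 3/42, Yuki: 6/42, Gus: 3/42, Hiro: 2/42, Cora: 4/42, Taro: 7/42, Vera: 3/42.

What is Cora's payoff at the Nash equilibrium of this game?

192.31 dollars

For player j, contributing a unit is worthwhile iff 9.2 × (j's share) ≥ 1, i.e. iff j's share is at least 0.1087.
Omar, Yuki and Taro clear that bar, contributing 53 each; the remaining 7 contribute 0. Total contributed: 159.
Cora keeps 53 and receives 9.2 × 159 × 4/42 = 139.31 from the chores-and-supplies kitty, for a payoff of 192.31.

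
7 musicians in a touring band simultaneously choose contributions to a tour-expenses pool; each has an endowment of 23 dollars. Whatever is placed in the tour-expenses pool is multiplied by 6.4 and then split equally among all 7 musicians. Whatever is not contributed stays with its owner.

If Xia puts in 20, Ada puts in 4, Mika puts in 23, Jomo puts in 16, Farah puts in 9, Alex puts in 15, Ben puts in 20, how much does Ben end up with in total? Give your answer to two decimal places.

100.83 dollars

Total contributed: 20 + 4 + 23 + 16 + 9 + 15 + 20 = 107.
Each receives 6.4 × 107 / 7 = 97.83 from the tour-expenses pool.
Ben keeps 23 − 20 = 3, so Ben's payoff is 3 + 97.83 = 100.83.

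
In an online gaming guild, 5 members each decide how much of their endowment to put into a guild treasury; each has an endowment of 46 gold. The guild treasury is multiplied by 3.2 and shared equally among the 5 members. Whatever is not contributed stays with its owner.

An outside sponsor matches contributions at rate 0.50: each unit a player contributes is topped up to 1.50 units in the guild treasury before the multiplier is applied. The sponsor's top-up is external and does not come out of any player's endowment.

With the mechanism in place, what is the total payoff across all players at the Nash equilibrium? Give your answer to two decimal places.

Even with the mechanism, each unit contributed returns only 3.2 × 1.50 / 5 = 0.9600 per unit of net cost, so contributing nothing is still dominant.
Everyone keeps their endowment and the group total is 5 × 46 = 230.

230.00 gold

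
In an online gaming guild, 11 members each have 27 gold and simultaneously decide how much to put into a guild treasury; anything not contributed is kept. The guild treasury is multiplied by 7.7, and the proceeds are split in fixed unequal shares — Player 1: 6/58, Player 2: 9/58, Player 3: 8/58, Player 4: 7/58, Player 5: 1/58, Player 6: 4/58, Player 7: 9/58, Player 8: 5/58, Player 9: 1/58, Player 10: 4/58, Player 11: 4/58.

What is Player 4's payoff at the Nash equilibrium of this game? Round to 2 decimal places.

Each unit j contributes comes back to j as 7.7 × (j's share), so j prefers to contribute only if that share exceeds 1/7.7 = 0.1299; otherwise keeping the unit dominates.
Player 2, Player 3 and Player 7 clear that bar, contributing 27 each; the remaining 8 contribute 0. Total contributed: 81.
Player 4 keeps 27 and receives 7.7 × 81 × 7/58 = 75.27 from the guild treasury, for a payoff of 102.27.

102.27 gold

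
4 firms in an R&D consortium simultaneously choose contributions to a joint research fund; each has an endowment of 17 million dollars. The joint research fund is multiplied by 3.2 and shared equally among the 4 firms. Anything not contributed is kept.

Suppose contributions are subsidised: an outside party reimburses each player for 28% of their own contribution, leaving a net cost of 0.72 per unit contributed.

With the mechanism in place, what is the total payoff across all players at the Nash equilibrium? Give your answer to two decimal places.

With the mechanism, a contributed unit returns (3.2/4) / 0.72 = 1.1111 per unit of net cost to the contributor — now above 1 — so contributing fully is weakly dominant for every player.
So the Nash equilibrium is full contribution by all 4; the group earns 4 × (17 × 0.28 + 3.2 × 17) = 236.64.

236.64 million dollars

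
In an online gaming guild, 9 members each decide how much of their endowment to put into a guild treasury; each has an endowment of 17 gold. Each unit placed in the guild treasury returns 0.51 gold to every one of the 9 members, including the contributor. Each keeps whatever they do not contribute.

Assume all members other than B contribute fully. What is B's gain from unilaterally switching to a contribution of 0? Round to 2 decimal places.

8.33 gold

Switching from a contribution of 17 to 0 lets B keep an extra 17 gold, but lowers the guild treasury by 17, which costs B their own share of that drop: 0.51 × 17 = 8.67.
Net gain = 17 − 8.67 = 8.33. The private return per contributed unit (0.51) is below 1, so free-riding is indeed the best response regardless of what the others do.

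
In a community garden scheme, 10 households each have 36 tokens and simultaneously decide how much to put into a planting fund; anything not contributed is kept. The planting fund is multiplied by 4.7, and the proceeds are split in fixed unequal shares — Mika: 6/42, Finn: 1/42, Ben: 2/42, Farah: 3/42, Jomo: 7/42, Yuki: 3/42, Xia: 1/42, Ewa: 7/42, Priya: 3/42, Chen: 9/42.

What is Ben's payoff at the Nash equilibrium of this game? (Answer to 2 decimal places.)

44.06 tokens

For player j, contributing a unit is worthwhile iff 4.7 × (j's share) ≥ 1, i.e. iff j's share is at least 0.2128.
Only Chen (9/42) clears that bar, contributing 36; the remaining 9 contribute 0. Total contributed: 36.
Ben keeps 36 and receives 4.7 × 36 × 2/42 = 8.06 from the planting fund, for a payoff of 44.06.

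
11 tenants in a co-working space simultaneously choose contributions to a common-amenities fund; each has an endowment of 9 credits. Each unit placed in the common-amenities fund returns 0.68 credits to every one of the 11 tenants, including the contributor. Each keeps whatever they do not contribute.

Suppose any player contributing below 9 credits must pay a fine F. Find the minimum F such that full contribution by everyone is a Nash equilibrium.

Given the others contribute fully, the best deviation is to contribute 0 (any partial contribution still incurs the fine and gives up units whose private return 0.68 is below 1).
Deviating from 9 to 0 saves 9 credits but forfeits the deviator's share of the drop in the common-amenities fund: 0.68 × 9 = 6.12.
So the deviation gain is 9 − 6.12 = 2.88, and the fine must be at least 2.88 credits to wipe it out.

2.88 credits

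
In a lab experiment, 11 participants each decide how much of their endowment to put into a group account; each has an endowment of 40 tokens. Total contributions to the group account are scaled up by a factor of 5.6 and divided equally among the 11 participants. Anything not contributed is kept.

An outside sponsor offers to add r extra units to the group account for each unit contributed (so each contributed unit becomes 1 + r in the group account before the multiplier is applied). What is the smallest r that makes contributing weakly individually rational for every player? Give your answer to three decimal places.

0.964

With matching at rate r, one contributed unit becomes (1 + r) in the group account and returns 5.6 × (1 + r) / 11 to the contributor.
Setting this equal to 1: 1 + r = 11/5.6 = 1.9643.
So the minimum matching rate is r = 1.9643 − 1 = 0.964.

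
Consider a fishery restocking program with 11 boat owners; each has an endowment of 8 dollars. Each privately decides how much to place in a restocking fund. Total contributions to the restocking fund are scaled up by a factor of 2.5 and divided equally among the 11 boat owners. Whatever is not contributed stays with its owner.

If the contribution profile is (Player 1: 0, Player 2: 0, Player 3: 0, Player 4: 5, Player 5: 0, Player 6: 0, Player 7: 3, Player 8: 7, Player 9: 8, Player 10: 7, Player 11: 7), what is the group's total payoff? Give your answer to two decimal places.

143.50 dollars

Total contributed: 0 + 0 + 0 + 5 + 0 + 0 + 3 + 7 + 8 + 7 + 7 = 37; total kept: 11 × 8 − 37 = 51.
The restocking fund pays out 2.5 × 37 = 92.50 in aggregate.
Group total = 51 + 92.50 = 143.50.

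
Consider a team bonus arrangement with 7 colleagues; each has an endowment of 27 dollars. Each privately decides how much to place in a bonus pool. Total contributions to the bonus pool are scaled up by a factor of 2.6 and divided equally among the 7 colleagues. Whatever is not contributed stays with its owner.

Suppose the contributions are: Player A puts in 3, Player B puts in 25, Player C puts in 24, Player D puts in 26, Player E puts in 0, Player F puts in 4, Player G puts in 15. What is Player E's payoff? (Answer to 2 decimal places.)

63.03 dollars

Total contributed: 3 + 25 + 24 + 26 + 0 + 4 + 15 = 97.
Each receives 2.6 × 97 / 7 = 36.03 from the bonus pool.
Player E keeps 27 − 0 = 27, so Player E's payoff is 27 + 36.03 = 63.03.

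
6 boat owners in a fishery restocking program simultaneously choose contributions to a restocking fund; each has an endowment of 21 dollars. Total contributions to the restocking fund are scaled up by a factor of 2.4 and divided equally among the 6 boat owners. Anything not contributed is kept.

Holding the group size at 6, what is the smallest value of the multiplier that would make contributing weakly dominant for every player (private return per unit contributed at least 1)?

A contributed unit returns (multiplier)/6 to its contributor.
This reaches 1 exactly when the multiplier is 6.

6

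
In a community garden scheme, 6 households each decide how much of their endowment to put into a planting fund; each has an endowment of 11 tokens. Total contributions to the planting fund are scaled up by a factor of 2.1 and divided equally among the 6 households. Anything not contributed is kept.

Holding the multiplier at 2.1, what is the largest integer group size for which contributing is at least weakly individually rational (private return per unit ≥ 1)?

2

Private return per unit is 2.1/(group size), which is ≥ 1 whenever the group size is ≤ 2.1.
The largest such integer is 2.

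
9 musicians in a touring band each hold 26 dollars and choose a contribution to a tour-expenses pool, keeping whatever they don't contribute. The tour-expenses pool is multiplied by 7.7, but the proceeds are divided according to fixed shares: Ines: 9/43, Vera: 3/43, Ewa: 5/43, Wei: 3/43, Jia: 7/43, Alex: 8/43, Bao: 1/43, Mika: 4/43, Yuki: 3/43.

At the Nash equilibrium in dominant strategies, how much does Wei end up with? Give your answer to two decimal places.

67.90 dollars

For player j, contributing a unit is worthwhile iff 7.7 × (j's share) ≥ 1, i.e. iff j's share is at least 0.1299.
Ines, Jia and Alex clear that bar, contributing 26 each; the remaining 6 contribute 0. Total contributed: 78.
Wei keeps 26 and receives 7.7 × 78 × 3/43 = 41.90 from the tour-expenses pool, for a payoff of 67.90.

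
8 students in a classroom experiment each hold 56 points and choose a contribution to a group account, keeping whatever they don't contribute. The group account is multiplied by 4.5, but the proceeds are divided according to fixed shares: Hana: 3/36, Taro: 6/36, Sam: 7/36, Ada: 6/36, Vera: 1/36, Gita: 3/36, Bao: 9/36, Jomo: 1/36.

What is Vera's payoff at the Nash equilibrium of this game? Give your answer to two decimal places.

Each unit j contributes comes back to j as 4.5 × (j's share), so j prefers to contribute only if that share exceeds 1/4.5 = 0.2222; otherwise keeping the unit dominates.
Only Bao (9/36) clears that bar, contributing 56; the remaining 7 contribute 0. Total contributed: 56.
Vera keeps 56 and receives 4.5 × 56 × 1/36 = 7.00 from the group account, for a payoff of 63.00.

63.00 points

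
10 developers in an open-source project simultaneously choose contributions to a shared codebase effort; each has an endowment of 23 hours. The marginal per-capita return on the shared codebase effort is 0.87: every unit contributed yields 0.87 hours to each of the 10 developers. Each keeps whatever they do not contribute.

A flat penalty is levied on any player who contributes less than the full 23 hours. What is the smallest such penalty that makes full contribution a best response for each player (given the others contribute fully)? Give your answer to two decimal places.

Given the others contribute fully, the best deviation is to contribute 0 (any partial contribution still incurs the fine and gives up units whose private return 0.87 is below 1).
Deviating from 23 to 0 saves 23 hours but forfeits the deviator's share of the drop in the shared codebase effort: 0.87 × 23 = 20.01.
So the deviation gain is 23 − 20.01 = 2.99, and the fine must be at least 2.99 hours to wipe it out.

2.99 hours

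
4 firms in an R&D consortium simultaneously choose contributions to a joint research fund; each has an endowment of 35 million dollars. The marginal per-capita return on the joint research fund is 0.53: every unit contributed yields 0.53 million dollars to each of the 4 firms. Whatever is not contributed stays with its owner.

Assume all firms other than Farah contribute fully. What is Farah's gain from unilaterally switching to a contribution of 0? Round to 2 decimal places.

16.45 million dollars

Switching from a contribution of 35 to 0 lets Farah keep an extra 35 million dollars, but lowers the joint research fund by 35, which costs Farah their own share of that drop: 0.53 × 35 = 18.55.
Net gain = 35 − 18.55 = 16.45. The private return per contributed unit (0.53) is below 1, so free-riding is indeed the best response regardless of what the others do.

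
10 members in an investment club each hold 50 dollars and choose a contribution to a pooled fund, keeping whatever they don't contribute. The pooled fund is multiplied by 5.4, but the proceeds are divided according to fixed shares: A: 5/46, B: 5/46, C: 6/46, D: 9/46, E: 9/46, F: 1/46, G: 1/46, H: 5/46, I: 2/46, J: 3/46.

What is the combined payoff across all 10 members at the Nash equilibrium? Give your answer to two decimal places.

A player with share s gets back 5.4·s per unit contributed, so full contribution is dominant for anyone with s > 1/5.4 = 0.1852 and zero contribution is dominant for anyone below.
The shares above 0.1852 belong to D and E, contributing 50 each; the remaining 8 contribute 0. Total contributed: 100.
The pooled fund pays out 5.4 × 100 = 540.00 in total (split across the unequal shares, but the aggregate is all that matters for the group sum).
The 8 free-riders keep 50 each, adding 400. Group total = 400 + 540.00 = 940.00.

940.00 dollars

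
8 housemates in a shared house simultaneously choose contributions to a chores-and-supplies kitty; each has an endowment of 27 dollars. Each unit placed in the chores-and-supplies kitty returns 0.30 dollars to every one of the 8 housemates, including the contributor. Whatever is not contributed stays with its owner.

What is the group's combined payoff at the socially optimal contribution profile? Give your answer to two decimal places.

Each contributed unit returns 2.400 to the group as a whole (0.30 to each of 8 players), which exceeds 1, so the social optimum is full contribution: group total = 2.400 × 216 = 518.40.

518.40 dollars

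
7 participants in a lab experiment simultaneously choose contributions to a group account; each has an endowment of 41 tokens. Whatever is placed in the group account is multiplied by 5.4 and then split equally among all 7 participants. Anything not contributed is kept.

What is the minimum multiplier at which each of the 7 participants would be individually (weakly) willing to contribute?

7

A contributed unit returns (multiplier)/7 to its contributor.
This reaches 1 exactly when the multiplier is 7.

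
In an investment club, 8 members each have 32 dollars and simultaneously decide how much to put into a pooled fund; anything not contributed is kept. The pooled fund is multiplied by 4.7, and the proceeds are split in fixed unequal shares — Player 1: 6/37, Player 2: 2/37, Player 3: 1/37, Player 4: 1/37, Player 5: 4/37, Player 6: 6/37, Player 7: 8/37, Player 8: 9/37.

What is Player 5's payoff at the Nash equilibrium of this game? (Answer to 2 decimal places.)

Player j's private return per contributed unit is 4.7 × (j's share). Contributing is weakly dominant for j when that share is at least 1/4.7 = 0.2128, and contributing 0 is dominant otherwise.
The shares above 0.2128 belong to Player 7 and Player 8, contributing 32 each; the remaining 6 contribute 0. Total contributed: 64.
Player 5 keeps 32 and receives 4.7 × 64 × 4/37 = 32.52 from the pooled fund, for a payoff of 64.52.

64.52 dollars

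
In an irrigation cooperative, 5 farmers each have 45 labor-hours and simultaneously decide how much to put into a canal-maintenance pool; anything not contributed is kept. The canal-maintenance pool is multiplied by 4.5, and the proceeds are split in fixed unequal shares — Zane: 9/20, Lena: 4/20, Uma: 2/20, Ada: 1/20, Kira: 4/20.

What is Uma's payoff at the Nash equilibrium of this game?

Each unit j contributes comes back to j as 4.5 × (j's share), so j prefers to contribute only if that share exceeds 1/4.5 = 0.2222; otherwise keeping the unit dominates.
Zane alone (share 9/20) is above the threshold, contributing 45; the remaining 4 contribute 0. Total contributed: 45.
Uma keeps 45 and receives 4.5 × 45 × 2/20 = 20.25 from the canal-maintenance pool, for a payoff of 65.25.

65.25 labor-hours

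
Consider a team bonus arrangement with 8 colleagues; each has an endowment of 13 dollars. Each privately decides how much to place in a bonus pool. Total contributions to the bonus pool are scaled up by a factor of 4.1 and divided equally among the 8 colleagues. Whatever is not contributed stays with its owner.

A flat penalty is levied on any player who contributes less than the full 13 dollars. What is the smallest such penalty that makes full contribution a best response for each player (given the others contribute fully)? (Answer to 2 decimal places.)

6.34 dollars

Given the others contribute fully, the best deviation is to contribute 0 (any partial contribution still incurs the fine and gives up units whose private return 0.5125 is below 1).
Deviating from 13 to 0 saves 13 dollars but forfeits the deviator's share of the drop in the bonus pool: 4.1/8 × 13 = 6.66.
So the deviation gain is 13 − 6.66 = 6.34, and the fine must be at least 6.34 dollars to wipe it out.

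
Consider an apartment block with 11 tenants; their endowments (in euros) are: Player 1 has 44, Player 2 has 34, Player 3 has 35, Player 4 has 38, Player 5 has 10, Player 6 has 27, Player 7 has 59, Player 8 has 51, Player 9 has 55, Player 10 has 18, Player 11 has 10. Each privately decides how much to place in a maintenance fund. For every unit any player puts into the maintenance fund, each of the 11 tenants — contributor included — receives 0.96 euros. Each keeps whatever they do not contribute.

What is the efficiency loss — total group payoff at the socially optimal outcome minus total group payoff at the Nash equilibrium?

3642.36 euros

The private return per contributed unit is 0.96 < 1 for everyone, so the Nash equilibrium is zero contribution and the group total is Σ E_j = 44 + 34 + 35 + 38 + 10 + 27 + 59 + 51 + 55 + 18 + 10 = 381.
Each contributed unit returns 10.560 to the group, so the social optimum is full contribution by everyone: group total = 10.560 × 381 = 4023.36.
Efficiency loss = (10.560 − 1) × 381 = 3642.36.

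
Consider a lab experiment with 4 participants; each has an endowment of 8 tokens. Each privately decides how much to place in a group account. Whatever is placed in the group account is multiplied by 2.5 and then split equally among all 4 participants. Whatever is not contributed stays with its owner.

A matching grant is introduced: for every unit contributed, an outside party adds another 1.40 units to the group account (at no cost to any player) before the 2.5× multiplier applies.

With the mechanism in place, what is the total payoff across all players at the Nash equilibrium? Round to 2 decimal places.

192.00 tokens

Under the mechanism each unit contributed yields 2.5 × 2.40 / 4 = 1.5000 back to its contributor per unit of net cost, which exceeds 1, making full contribution the dominant choice for everyone.
So the Nash equilibrium is full contribution by all 4; the group earns 2.5 × 2.40 × 32 = 192.00.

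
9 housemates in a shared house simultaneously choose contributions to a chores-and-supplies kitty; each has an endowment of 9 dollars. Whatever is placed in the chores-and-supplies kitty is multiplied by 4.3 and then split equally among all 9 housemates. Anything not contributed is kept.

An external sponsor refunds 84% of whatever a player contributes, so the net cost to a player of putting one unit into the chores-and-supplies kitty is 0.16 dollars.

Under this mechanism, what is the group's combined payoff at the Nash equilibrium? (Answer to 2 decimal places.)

416.34 dollars

The effective private return per unit is now (4.3/9) / 0.16 = 2.9861 > 1, so every player's dominant strategy flips to full contribution.
At the Nash equilibrium everyone contributes 9. Group total payoff = 9 × (9 × 0.84 + 4.3 × 9) = 416.34.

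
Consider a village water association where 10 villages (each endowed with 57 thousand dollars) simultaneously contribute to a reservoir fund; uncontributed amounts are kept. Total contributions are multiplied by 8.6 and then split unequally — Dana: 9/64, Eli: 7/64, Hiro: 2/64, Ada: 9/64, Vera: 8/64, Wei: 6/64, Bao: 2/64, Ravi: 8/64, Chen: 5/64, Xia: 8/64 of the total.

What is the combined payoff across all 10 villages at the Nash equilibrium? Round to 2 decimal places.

For player j, contributing a unit is worthwhile iff 8.6 × (j's share) ≥ 1, i.e. iff j's share is at least 0.1163.
Dana, Ada, Vera, Ravi and Xia clear that bar, contributing 57 each; the remaining 5 contribute 0. Total contributed: 285.
The reservoir fund pays out 8.6 × 285 = 2451.00 in total (split across the unequal shares, but the aggregate is all that matters for the group sum).
The 5 free-riders keep 57 each, adding 285. Group total = 285 + 2451.00 = 2736.00.

2736.00 thousand dollars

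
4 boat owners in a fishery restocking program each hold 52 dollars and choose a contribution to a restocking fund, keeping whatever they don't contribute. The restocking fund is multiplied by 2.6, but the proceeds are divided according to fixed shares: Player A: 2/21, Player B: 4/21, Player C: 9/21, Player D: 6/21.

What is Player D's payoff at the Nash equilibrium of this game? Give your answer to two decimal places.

90.63 dollars

For player j, contributing a unit is worthwhile iff 2.6 × (j's share) ≥ 1, i.e. iff j's share is at least 0.3846.
Player C alone (share 9/21) is above the threshold, contributing 52; the remaining 3 contribute 0. Total contributed: 52.
Player D keeps 52 and receives 2.6 × 52 × 6/21 = 38.63 from the restocking fund, for a payoff of 90.63.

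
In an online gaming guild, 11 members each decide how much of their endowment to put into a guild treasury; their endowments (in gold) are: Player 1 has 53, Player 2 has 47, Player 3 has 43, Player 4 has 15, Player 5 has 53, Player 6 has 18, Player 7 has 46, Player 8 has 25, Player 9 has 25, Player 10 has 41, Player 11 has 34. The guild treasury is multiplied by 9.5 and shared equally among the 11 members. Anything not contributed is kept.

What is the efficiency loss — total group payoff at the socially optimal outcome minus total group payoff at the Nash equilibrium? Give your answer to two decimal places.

The private return per contributed unit is 9.5/11 = 0.8636 < 1 for every player regardless of endowment, so the Nash equilibrium is zero contribution and the group total is Σ E_j = 53 + 47 + 43 + 15 + 53 + 18 + 46 + 25 + 25 + 41 + 34 = 400.
Each contributed unit returns 9.500 to the group, so the social optimum is full contribution by everyone: group total = 9.500 × 400 = 3800.00.
Efficiency loss = (9.500 − 1) × 400 = 3400.00.

3400.00 gold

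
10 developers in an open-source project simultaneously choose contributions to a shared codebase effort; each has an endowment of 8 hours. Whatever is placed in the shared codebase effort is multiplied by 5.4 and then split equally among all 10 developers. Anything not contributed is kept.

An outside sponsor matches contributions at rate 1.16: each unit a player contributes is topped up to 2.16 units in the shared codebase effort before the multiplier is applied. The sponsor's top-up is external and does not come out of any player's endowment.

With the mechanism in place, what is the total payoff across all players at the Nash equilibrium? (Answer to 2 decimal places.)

The effective private return per unit is now 5.4 × 2.16 / 10 = 1.1664 > 1, so every player's dominant strategy flips to full contribution.
At the Nash equilibrium everyone contributes 8. Group total payoff = 5.4 × 2.16 × 80 = 933.12.

933.12 hours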